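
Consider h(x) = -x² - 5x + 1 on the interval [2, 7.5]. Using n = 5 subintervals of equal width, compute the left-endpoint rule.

-220.33

Δx = (7.5 − 2)/5 = 1.1.
Left endpoints: 2, 3.1, 4.2, 5.3, 6.4.
h(2) = -13, h(3.1) = -24.11, h(4.2) = -37.64, h(5.3) = -53.59, h(6.4) = -71.96.
Sum = Δx · [h(2) + h(3.1) + h(4.2) + h(5.3) + h(6.4)].
Sum = -220.33.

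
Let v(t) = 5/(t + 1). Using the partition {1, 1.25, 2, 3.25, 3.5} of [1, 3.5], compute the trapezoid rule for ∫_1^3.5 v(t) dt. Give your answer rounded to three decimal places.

4.112

Subinterval widths: 0.25, 0.75, 1.25, 0.25.
v(1) = 2.5, v(1.25) = 20/9, v(2) = 5/3, v(3.25) = 20/17, v(3.5) = 10/9.
On each subinterval the trapezoid contributes (Δt_i/2)·[v(t_{i-1}) + v(t_i)].
Sum ≈ 4.112.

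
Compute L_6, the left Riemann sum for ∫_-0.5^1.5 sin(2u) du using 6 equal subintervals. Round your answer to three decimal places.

Δu = (1.5 − (-0.5))/6 = 1/3.
Left endpoints: -0.5, -1/6, 1/6, 0.5, 5/6, 7/6.
f(-0.5) ≈ -0.841, f(-1/6) ≈ -0.327, f(1/6) ≈ 0.327, f(0.5) ≈ 0.841, f(5/6) ≈ 0.995, f(7/6) ≈ 0.723.
Sum = Δu · [f(-0.5) + f(-1/6) + f(1/6) + ...].
Sum ≈ 0.573.

0.573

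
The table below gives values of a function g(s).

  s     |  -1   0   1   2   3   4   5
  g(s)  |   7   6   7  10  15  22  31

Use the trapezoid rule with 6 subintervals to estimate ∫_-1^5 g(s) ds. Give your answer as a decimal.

79

Δs = 1.
T_6 = (1/2)·[7 + 2·6 + 2·7 + 2·10 + 2·15 + 2·22 + 31] = 79.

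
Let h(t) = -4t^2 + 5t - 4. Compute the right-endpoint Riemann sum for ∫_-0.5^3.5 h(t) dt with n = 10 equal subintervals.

-49.36

Δt = (3.5 − (-0.5))/10 = 0.4.
Right endpoints: -0.1, 0.3, 0.7, 1.1, 1.5, 1.9, 2.3, 2.7, 3.1, 3.5.
h(-0.1) = -4.54, h(0.3) = -2.86, h(0.7) = -2.46, h(1.1) = -3.34, h(1.5) = -5.5, h(1.9) = -8.94, h(2.3) = -13.66, h(2.7) = -19.66, h(3.1) = -26.94, h(3.5) = -35.5.
Sum = Δt · [h(-0.1) + h(0.3) + h(0.7) + ...].
Sum = -49.36.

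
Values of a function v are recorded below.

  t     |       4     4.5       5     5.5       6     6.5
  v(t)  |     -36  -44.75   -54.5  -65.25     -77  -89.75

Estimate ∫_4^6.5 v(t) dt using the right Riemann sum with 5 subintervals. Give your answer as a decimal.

Δt = 0.5.
Sum = 0.5·[(-44.75) + (-54.5) + (-65.25) + (-77) + (-89.75)] = -165.625.

-165.625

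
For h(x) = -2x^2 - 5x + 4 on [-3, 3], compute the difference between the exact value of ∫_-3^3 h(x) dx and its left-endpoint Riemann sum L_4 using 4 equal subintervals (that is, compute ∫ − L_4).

-18

Exact integral: ∫_-3^3 h(x) dx = -12.
L_4 = 6.
Error = -12 − 6 = -18.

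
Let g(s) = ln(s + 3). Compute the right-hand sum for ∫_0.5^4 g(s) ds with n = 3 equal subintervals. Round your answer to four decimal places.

Δs = (4 − 0.5)/3 = 7/6.
Right endpoints: 5/3, 17/6, 4.
g(5/3) ≈ 1.5404, g(17/6) ≈ 1.7636, g(4) ≈ 1.9459.
Sum = Δs · [g(5/3) + g(17/6) + g(4)].
Sum ≈ 6.1249.

6.1249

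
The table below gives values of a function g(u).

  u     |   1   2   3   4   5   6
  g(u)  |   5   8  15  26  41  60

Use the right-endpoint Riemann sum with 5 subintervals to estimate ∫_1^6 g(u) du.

Δu = 1.
Sum = 1·[8 + 15 + 26 + 41 + 60] = 150.

150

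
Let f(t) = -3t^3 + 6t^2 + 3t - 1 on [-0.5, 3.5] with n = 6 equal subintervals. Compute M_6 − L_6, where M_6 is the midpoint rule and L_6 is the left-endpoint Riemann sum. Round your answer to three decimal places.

M_6 ≈ -11.38889.
L_6 ≈ 0.27778.
M_6 − L_6 ≈ -11.667.

-11.667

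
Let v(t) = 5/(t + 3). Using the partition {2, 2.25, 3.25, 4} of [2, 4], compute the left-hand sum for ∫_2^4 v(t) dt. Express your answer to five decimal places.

Subinterval widths: 0.25, 1, 0.75.
Left endpoints: 2, 2.25, 3.25.
v(2) = 1, v(2.25) = 20/21, v(3.25) = 0.8.
Sum = Σ Δt_i · v(t_i).
Sum ≈ 1.80238.

1.80238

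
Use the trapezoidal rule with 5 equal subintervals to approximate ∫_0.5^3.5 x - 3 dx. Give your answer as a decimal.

Δx = (3.5 − 0.5)/5 = 0.6.
f(0.5) = -2.5, f(1.1) = -1.9, f(1.7) = -1.3, f(2.3) = -0.7, f(2.9) = -0.1, f(3.5) = 0.5.
T_5 = (Δx/2)·[f(x_0) + 2f(x_1) + ... + 2f(x_{4}) + f(x_5)].
Sum = -3.

-3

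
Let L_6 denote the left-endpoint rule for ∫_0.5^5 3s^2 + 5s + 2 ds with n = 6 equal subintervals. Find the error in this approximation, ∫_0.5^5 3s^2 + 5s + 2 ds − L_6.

Exact integral: ∫_0.5^5 f(s) ds = 195.75.
L_6 = 160.734375.
Error = 195.75 − 160.734375 = 35.015625.

35.015625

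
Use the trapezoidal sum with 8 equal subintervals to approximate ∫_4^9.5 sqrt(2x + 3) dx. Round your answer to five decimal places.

22.23195

Δx = (9.5 − 4)/8 = 0.6875.
f(4) ≈ 3.31662, f(4.6875) ≈ 3.51781, f(5.375) ≈ 3.70810, f(6.0625) ≈ 3.88909, f(6.75) ≈ 4.06202, f(7.4375) ≈ 4.22788, f(8.125) ≈ 4.38748, f(8.8125) ≈ 4.54148, f(9.5) ≈ 4.69042.
T_8 = (Δx/2)·[f(x_0) + 2f(x_1) + ... + 2f(x_{7}) + f(x_8)].
Sum ≈ 22.23195.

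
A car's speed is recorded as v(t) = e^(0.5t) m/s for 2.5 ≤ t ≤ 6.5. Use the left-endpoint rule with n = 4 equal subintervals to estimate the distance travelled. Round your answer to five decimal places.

34.37531

Δt = (6.5 − 2.5)/4 = 1.
Left endpoints: 2.5, 3.5, 4.5, 5.5.
v(2.5) ≈ 3.49034, v(3.5) ≈ 5.75460, v(4.5) ≈ 9.48774, v(5.5) ≈ 15.64263.
Sum = Δt · [v(2.5) + v(3.5) + v(4.5) + v(5.5)].
Sum ≈ 34.37531.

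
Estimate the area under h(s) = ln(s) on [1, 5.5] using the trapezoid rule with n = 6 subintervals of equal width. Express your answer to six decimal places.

Δs = (5.5 − 1)/6 = 0.75.
h(1) ≈ 0.000000, h(1.75) ≈ 0.559616, h(2.5) ≈ 0.916291, h(3.25) ≈ 1.178655, h(4) ≈ 1.386294, h(4.75) ≈ 1.558145, h(5.5) ≈ 1.704748.
T_6 = (Δs/2)·[h(s_0) + 2h(s_1) + ... + 2h(s_{5}) + h(s_6)].
Sum ≈ 4.838531.

4.838531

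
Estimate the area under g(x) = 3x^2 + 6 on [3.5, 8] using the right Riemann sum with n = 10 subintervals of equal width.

Δx = (8 − 3.5)/10 = 0.45.
Right endpoints: 3.95, 4.4, 4.85, 5.3, 5.75, 6.2, 6.65, 7.1, 7.55, 8.
g(3.95) = 52.8075, g(4.4) = 64.08, g(4.85) = 76.5675, g(5.3) = 90.27, g(5.75) = 105.1875, g(6.2) = 121.32, g(6.65) = 138.6675, g(7.1) = 157.23, g(7.55) = 177.0075, g(8) = 198.
Sum = Δx · [g(3.95) + g(4.4) + g(4.85) + ...].
Sum = 531.511875.

531.511875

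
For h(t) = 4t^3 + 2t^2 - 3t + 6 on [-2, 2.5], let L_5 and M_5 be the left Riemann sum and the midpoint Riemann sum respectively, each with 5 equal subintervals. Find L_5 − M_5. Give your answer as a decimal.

-33.91875

L_5 = 27.
M_5 = 60.91875.
L_5 − M_5 = -33.91875.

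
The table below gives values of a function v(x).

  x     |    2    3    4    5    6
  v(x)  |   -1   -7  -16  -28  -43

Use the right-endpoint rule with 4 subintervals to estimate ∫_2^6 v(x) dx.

Δx = 1.
Sum = 1·[(-7) + (-16) + (-28) + (-43)] = -94.

-94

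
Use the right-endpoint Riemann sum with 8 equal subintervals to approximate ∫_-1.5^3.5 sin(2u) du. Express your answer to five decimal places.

-0.50593

Δu = (3.5 − (-1.5))/8 = 0.625.
Right endpoints: -0.875, -0.25, 0.375, 1, 1.625, 2.25, 2.875, 3.5.
f(-0.875) ≈ -0.98399, f(-0.25) ≈ -0.47943, f(0.375) ≈ 0.68164, f(1) ≈ 0.90930, f(1.625) ≈ -0.10820, f(2.25) ≈ -0.97753, f(2.875) ≈ -0.50828, f(3.5) ≈ 0.65699.
Sum = Δu · [f(-0.875) + f(-0.25) + f(0.375) + ...].
Sum ≈ -0.50593.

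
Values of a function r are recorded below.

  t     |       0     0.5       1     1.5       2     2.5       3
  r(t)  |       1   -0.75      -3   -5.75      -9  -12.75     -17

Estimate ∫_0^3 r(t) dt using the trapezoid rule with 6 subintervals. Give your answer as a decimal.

Δt = 0.5.
T_6 = (0.5/2)·[1 + 2·(-0.75) + 2·(-3) + 2·(-5.75) + 2·(-9) + 2·(-12.75) + (-17)] = -19.625.

-19.625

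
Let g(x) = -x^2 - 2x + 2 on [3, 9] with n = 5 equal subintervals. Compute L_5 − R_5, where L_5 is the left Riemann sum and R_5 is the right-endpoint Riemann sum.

L_5 = -245.04.
R_5 = -345.84.
L_5 − R_5 = 100.8.

100.8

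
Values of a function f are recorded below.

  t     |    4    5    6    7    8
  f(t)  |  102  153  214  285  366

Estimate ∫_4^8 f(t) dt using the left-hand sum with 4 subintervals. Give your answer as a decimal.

754

Δt = 1.
Sum = 1·[102 + 153 + 214 + 285] = 754.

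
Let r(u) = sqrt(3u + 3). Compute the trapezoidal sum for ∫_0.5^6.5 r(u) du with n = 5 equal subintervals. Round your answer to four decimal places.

21.5495

Δu = (6.5 − 0.5)/5 = 1.2.
r(0.5) ≈ 2.1213, r(1.7) ≈ 2.8460, r(2.9) ≈ 3.4205, r(4.1) ≈ 3.9115, r(5.3) ≈ 4.3474, r(6.5) ≈ 4.7434.
T_5 = (Δu/2)·[r(u_0) + 2r(u_1) + ... + 2r(u_{4}) + r(u_5)].
Sum ≈ 21.5495.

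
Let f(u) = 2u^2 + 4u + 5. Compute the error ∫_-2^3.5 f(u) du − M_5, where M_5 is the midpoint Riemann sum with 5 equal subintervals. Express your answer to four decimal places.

1.1092

Exact integral: ∫_-2^3.5 f(u) du ≈ 77.916667.
M_5 = 76.8075.
Error ≈ 77.916667 − 76.8075 ≈ 1.1092.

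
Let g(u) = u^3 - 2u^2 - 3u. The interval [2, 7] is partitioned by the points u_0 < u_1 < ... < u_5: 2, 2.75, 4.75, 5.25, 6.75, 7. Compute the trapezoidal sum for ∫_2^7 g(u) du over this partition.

327.4296875

Subinterval widths: 0.75, 2, 0.5, 1.5, 0.25.
g(2) = -6, g(2.75) = -2.578125, g(4.75) = 47.796875, g(5.25) = 73.828125, g(6.75) = 196.171875, g(7) = 224.
On each subinterval the trapezoid contributes (Δu_i/2)·[g(u_{i-1}) + g(u_i)].
Sum = 327.4296875.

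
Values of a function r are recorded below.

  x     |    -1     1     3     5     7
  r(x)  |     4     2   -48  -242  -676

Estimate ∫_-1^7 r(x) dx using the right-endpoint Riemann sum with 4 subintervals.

Δx = 2.
Sum = 2·[2 + (-48) + (-242) + (-676)] = -1928.

-1928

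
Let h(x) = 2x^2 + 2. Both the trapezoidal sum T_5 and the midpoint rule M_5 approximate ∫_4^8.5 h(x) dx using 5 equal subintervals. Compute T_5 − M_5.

T_5 = 376.965.
M_5 = 375.1425.
T_5 − M_5 = 1.8225.

1.8225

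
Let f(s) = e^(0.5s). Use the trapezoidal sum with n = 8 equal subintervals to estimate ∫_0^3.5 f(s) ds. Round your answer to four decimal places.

Δs = (3.5 − 0)/8 = 0.4375.
f(0) ≈ 1.0000, f(0.4375) ≈ 1.2445, f(0.875) ≈ 1.5488, f(1.3125) ≈ 1.9276, f(1.75) ≈ 2.3989, f(2.1875) ≈ 2.9854, f(2.625) ≈ 3.7155, f(3.0625) ≈ 4.6240, f(3.5) ≈ 5.7546.
T_8 = (Δs/2)·[f(s_0) + 2f(s_1) + ... + 2f(s_{7}) + f(s_8)].
Sum ≈ 9.5471.

9.5471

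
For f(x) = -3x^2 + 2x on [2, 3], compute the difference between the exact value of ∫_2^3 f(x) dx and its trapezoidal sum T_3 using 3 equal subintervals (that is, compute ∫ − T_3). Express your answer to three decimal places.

Exact integral: ∫_2^3 f(x) dx = -14.
T_3 ≈ -14.05556.
Error ≈ -14 − (-14.05556) ≈ 0.056.

0.056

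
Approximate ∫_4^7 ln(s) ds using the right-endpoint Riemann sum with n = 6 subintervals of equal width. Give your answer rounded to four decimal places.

Δs = (7 − 4)/6 = 0.5.
Right endpoints: 4.5, 5, 5.5, 6, 6.5, 7.
f(4.5) ≈ 1.5041, f(5) ≈ 1.6094, f(5.5) ≈ 1.7047, f(6) ≈ 1.7918, f(6.5) ≈ 1.8718, f(7) ≈ 1.9459.
Sum = Δs · [f(4.5) + f(5) + f(5.5) + ...].
Sum ≈ 5.2139.

5.2139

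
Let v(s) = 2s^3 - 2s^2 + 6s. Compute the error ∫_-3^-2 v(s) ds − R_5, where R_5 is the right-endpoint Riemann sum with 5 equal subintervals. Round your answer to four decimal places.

-5.2867

Exact integral: ∫_-3^-2 v(s) ds ≈ -60.166667.
R_5 = -54.88.
Error ≈ -60.166667 − (-54.88) ≈ -5.2867.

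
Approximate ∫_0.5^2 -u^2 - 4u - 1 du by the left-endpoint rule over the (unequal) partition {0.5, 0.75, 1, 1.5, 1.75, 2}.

Subinterval widths: 0.25, 0.25, 0.5, 0.25, 0.25.
Left endpoints: 0.5, 0.75, 1, 1.5, 1.75.
f(0.5) = -3.25, f(0.75) = -4.5625, f(1) = -6, f(1.5) = -9.25, f(1.75) = -11.0625.
Sum = Σ Δu_i · f(u_i).
Sum = -10.03125.

-10.03125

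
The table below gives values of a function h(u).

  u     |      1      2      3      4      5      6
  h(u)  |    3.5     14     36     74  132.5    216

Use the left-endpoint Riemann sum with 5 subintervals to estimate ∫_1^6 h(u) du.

260

Δu = 1.
Sum = 1·[3.5 + 14 + 36 + 74 + 132.5] = 260.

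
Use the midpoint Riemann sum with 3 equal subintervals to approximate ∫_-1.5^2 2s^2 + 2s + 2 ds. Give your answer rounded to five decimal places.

15.53935

Δs = (2 − (-1.5))/3 = 7/6.
Midpoints: -11/12, 0.25, 17/12.
f(-11/12) = 133/72, f(0.25) = 2.625, f(17/12) = 637/72.
Sum = Δs · [f(-11/12) + f(0.25) + f(17/12)].
Sum ≈ 15.53935.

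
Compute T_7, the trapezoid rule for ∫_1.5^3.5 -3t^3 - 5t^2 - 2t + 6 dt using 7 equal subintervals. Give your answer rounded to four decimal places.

-173.3316

Δt = (3.5 − 1.5)/7 = 2/7.
f(1.5) = -18.375, f(25/14) = -83961/2744, f(29/14) = -126941/2744, f(33/14) = -180513/2744, f(37/14) = -245829/2744, f(41/14) = -324041/2744, f(45/14) = -416301/2744, f(3.5) = -190.875.
T_7 = (Δt/2)·[f(t_0) + 2f(t_1) + ... + 2f(t_{6}) + f(t_7)].
Sum ≈ -173.3316.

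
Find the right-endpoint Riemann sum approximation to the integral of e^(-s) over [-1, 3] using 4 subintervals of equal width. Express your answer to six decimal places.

Δs = (3 − (-1))/4 = 1.
Right endpoints: 0, 1, 2, 3.
f(0) ≈ 1.000000, f(1) ≈ 0.367879, f(2) ≈ 0.135335, f(3) ≈ 0.049787.
Sum = Δs · [f(0) + f(1) + f(2) + f(3)].
Sum ≈ 1.553002.

1.553002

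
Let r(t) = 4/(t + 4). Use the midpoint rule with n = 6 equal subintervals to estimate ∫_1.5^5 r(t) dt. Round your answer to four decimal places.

1.9687

Δt = (5 − 1.5)/6 = 7/12.
Midpoints: 43/24, 2.375, 71/24, 85/24, 4.125, 113/24.
r(43/24) = 96/139, r(2.375) = 32/51, r(71/24) = 96/167, r(85/24) = 96/181, r(4.125) = 32/65, r(113/24) = 96/209.
Sum = Δt · [r(43/24) + r(2.375) + r(71/24) + ...].
Sum ≈ 1.9687.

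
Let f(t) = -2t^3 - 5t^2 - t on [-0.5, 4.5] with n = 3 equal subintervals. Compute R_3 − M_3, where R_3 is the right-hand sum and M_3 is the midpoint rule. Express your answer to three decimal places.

R_3 ≈ -646.01852.
M_3 ≈ -347.40741.
R_3 − M_3 ≈ -298.611.

-298.611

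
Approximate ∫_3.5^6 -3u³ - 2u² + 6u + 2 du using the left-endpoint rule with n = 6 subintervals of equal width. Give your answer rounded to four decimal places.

-786.8830

Δu = (6 − 3.5)/6 = 5/12.
Left endpoints: 3.5, 47/12, 13/3, 4.75, 31/6, 67/12.
f(3.5) = -130.125, f(47/12) = -106807/576, f(13/3) = -761/3, f(4.75) = -336.140625, f(31/6) = -31259/72, f(67/12) = -105409/192.
Sum = Δu · [f(3.5) + f(47/12) + f(13/3) + ...].
Sum ≈ -786.8830.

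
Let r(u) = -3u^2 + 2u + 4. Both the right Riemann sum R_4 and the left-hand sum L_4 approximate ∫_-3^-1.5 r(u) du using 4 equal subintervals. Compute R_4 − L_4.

8.71875

R_4 = -20.12109375.
L_4 = -28.83984375.
R_4 − L_4 = 8.71875.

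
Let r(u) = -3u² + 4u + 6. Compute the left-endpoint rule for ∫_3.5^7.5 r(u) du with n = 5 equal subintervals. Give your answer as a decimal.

Δu = (7.5 − 3.5)/5 = 0.8.
Left endpoints: 3.5, 4.3, 5.1, 5.9, 6.7.
r(3.5) = -16.75, r(4.3) = -32.27, r(5.1) = -51.63, r(5.9) = -74.83, r(6.7) = -101.87.
Sum = Δu · [r(3.5) + r(4.3) + r(5.1) + r(5.9) + r(6.7)].
Sum = -221.88.

-221.88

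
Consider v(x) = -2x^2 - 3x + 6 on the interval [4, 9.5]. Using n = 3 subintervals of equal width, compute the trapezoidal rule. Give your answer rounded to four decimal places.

Δx = (9.5 − 4)/3 = 11/6.
v(4) = -38, v(35/6) = -716/9, v(23/3) = -1211/9, v(9.5) = -203.
T_3 = (Δx/2)·[v(x_0) + 2v(x_1) + 2v(x_2) + v(x_3)].
Sum ≈ -613.4537.

-613.4537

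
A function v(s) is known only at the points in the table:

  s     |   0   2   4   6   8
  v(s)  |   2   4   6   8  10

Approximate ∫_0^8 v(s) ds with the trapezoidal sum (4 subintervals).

Δs = 2.
T_4 = (2/2)·[2 + 2·4 + 2·6 + 2·8 + 10] = 48.

48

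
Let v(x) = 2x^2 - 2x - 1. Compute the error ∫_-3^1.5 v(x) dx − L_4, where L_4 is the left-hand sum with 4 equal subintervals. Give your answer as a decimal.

-14.5546875

Exact integral: ∫_-3^1.5 v(x) dx = 22.5.
L_4 = 37.0546875.
Error = 22.5 − 37.0546875 = -14.5546875.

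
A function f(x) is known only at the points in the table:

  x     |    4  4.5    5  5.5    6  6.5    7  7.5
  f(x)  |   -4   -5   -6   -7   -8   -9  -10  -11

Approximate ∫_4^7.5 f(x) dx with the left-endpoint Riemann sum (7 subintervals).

-24.5

Δx = 0.5.
Sum = 0.5·[(-4) + (-5) + (-6) + (-7) + (-8) + (-9) + (-10)] = -24.5.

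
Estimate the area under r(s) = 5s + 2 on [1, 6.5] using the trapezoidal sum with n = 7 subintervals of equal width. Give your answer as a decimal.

114.125

Δs = (6.5 − 1)/7 = 11/14.
r(1) = 7, r(25/14) = 153/14, r(18/7) = 104/7, r(47/14) = 263/14, r(29/7) = 159/7, r(69/14) = 373/14, r(40/7) = 214/7, r(6.5) = 34.5.
T_7 = (Δs/2)·[r(s_0) + 2r(s_1) + ... + 2r(s_{6}) + r(s_7)].
Sum = 114.125.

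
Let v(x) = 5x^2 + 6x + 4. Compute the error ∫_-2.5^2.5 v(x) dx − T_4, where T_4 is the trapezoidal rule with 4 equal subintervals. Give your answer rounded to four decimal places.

Exact integral: ∫_-2.5^2.5 v(x) dx ≈ 72.083333.
T_4 = 78.59375.
Error ≈ 72.083333 − 78.59375 ≈ -6.5104.

-6.5104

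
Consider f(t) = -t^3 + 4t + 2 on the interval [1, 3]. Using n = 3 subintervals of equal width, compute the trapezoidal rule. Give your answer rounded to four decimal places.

Δt = (3 − 1)/3 = 2/3.
f(1) = 5, f(5/3) = 109/27, f(7/3) = -37/27, f(3) = -13.
T_3 = (Δt/2)·[f(t_0) + 2f(t_1) + 2f(t_2) + f(t_3)].
Sum ≈ -0.8889.

-0.8889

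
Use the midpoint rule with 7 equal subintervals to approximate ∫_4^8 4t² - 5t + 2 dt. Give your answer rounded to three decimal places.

Δt = (8 − 4)/7 = 4/7.
Midpoints: 30/7, 34/7, 38/7, 6, 46/7, 50/7, 54/7.
f(30/7) = 2648/49, f(34/7) = 3532/49, f(38/7) = 4544/49, f(6) = 116, f(46/7) = 6952/49, f(50/7) = 8348/49, f(54/7) = 9872/49.
Sum = Δt · [f(30/7) + f(34/7) + f(38/7) + ...].
Sum ≈ 484.898.

484.898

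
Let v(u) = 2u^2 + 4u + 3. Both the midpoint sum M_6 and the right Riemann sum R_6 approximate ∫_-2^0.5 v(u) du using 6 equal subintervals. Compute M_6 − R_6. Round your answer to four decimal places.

M_6 ≈ 5.344329.
R_6 ≈ 6.082176.
M_6 − R_6 ≈ -0.7378.

-0.7378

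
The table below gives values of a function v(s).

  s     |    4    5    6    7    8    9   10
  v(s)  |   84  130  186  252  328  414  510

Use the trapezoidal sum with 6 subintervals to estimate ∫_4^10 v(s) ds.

1607

Δs = 1.
T_6 = (1/2)·[84 + 2·130 + 2·186 + 2·252 + 2·328 + 2·414 + 510] = 1607.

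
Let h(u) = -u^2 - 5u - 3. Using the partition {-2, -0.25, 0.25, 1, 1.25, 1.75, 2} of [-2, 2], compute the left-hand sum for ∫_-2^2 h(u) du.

-10.25

Subinterval widths: 1.75, 0.5, 0.75, 0.25, 0.5, 0.25.
Left endpoints: -2, -0.25, 0.25, 1, 1.25, 1.75.
h(-2) = 3, h(-0.25) = -1.8125, h(0.25) = -4.3125, h(1) = -9, h(1.25) = -10.8125, h(1.75) = -14.8125.
Sum = Σ Δu_i · h(u_i).
Sum = -10.25.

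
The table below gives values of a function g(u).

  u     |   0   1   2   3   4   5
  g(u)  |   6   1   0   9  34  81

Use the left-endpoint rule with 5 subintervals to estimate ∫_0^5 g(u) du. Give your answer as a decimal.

Δu = 1.
Sum = 1·[6 + 1 + 0 + 9 + 34] = 50.

50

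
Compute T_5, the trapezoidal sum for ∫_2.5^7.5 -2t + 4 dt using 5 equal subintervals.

-30

Δt = (7.5 − 2.5)/5 = 1.
f(2.5) = -1, f(3.5) = -3, f(4.5) = -5, f(5.5) = -7, f(6.5) = -9, f(7.5) = -11.
T_5 = (Δt/2)·[f(t_0) + 2f(t_1) + ... + 2f(t_{4}) + f(t_5)].
Sum = -30.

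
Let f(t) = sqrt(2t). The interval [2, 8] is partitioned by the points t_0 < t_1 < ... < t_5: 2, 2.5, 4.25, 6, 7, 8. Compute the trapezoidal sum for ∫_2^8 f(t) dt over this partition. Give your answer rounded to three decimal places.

18.622

Subinterval widths: 0.5, 1.75, 1.75, 1, 1.
f(2) ≈ 2.000, f(2.5) ≈ 2.236, f(4.25) ≈ 2.915, f(6) ≈ 3.464, f(7) ≈ 3.742, f(8) ≈ 4.000.
On each subinterval the trapezoid contributes (Δt_i/2)·[f(t_{i-1}) + f(t_i)].
Sum ≈ 18.622.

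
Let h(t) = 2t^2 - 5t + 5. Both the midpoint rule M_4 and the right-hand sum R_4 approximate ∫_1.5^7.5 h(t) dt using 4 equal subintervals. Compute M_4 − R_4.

-65.25

M_4 = 171.75.
R_4 = 237.
M_4 − R_4 = -65.25.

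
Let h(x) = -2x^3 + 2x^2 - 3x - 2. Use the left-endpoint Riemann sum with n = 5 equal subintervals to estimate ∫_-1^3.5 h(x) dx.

-39.06

Δx = (3.5 − (-1))/5 = 0.9.
Left endpoints: -1, -0.1, 0.8, 1.7, 2.6.
h(-1) = 5, h(-0.1) = -1.678, h(0.8) = -4.144, h(1.7) = -11.146, h(2.6) = -31.432.
Sum = Δx · [h(-1) + h(-0.1) + h(0.8) + h(1.7) + h(2.6)].
Sum = -39.06.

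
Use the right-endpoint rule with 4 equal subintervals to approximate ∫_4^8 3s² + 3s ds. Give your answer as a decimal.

600

Δs = (8 − 4)/4 = 1.
Right endpoints: 5, 6, 7, 8.
f(5) = 90, f(6) = 126, f(7) = 168, f(8) = 216.
Sum = Δs · [f(5) + f(6) + f(7) + f(8)].
Sum = 600.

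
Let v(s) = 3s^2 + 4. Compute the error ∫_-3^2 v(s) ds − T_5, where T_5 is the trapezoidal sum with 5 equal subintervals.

Exact integral: ∫_-3^2 v(s) ds = 55.
T_5 = 57.5.
Error = 55 − 57.5 = -2.5.

-2.5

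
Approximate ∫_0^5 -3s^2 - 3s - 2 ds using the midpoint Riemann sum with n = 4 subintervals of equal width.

-170.546875

Δs = (5 − 0)/4 = 1.25.
Midpoints: 0.625, 1.875, 3.125, 4.375.
f(0.625) = -5.046875, f(1.875) = -18.171875, f(3.125) = -40.671875, f(4.375) = -72.546875.
Sum = Δs · [f(0.625) + f(1.875) + f(3.125) + f(4.375)].
Sum = -170.546875.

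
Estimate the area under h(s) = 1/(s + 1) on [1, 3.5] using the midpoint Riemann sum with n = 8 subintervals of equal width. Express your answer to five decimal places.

Δs = (3.5 − 1)/8 = 0.3125.
Midpoints: 1.15625, 1.46875, 1.78125, 2.09375, 2.40625, 2.71875, 3.03125, 3.34375.
h(1.15625) = 32/69, h(1.46875) = 32/79, h(1.78125) = 32/89, h(2.09375) = 32/99, h(2.40625) = 32/109, h(2.71875) = 32/119, h(3.03125) = 32/129, h(3.34375) = 32/139.
Sum = Δs · [h(1.15625) + h(1.46875) + h(1.78125) + ...].
Sum ≈ 0.81012.

0.81012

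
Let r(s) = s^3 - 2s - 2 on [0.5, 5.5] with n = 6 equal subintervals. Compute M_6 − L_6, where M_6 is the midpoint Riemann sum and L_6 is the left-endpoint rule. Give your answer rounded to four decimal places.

M_6 ≈ 186.145833.
L_6 ≈ 128.854167.
M_6 − L_6 ≈ 57.2917.

57.2917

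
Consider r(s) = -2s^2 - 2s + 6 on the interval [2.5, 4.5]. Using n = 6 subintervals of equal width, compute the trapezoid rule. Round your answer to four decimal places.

-52.4074

Δs = (4.5 − 2.5)/6 = 1/3.
r(2.5) = -11.5, r(17/6) = -283/18, r(19/6) = -367/18, r(3.5) = -25.5, r(23/6) = -559/18, r(25/6) = -667/18, r(4.5) = -43.5.
T_6 = (Δs/2)·[r(s_0) + 2r(s_1) + ... + 2r(s_{5}) + r(s_6)].
Sum ≈ -52.4074.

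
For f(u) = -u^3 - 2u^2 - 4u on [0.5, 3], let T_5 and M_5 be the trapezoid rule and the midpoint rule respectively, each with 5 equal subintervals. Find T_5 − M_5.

T_5 = -56.40625.
M_5 = -55.2734375.
T_5 − M_5 = -1.1328125.

-1.1328125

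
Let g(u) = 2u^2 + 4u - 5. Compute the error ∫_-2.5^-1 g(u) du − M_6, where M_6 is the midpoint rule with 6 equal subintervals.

0.015625

Exact integral: ∫_-2.5^-1 g(u) du = -8.25.
M_6 = -8.265625.
Error = -8.25 − (-8.265625) = 0.015625.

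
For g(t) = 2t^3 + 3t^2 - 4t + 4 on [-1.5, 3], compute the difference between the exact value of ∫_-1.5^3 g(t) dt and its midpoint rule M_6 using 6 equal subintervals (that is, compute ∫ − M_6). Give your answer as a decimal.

Exact integral: ∫_-1.5^3 g(t) dt = 72.84375.
M_6 = 71.26171875.
Error = 72.84375 − 71.26171875 = 1.58203125.

1.58203125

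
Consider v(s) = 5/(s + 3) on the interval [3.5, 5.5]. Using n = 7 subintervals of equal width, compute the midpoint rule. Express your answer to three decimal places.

Δs = (5.5 − 3.5)/7 = 2/7.
Midpoints: 51/14, 55/14, 59/14, 4.5, 67/14, 71/14, 75/14.
v(51/14) = 70/93, v(55/14) = 70/97, v(59/14) = 70/101, v(4.5) = 2/3, v(67/14) = 70/109, v(71/14) = 70/113, v(75/14) = 70/117.
Sum = Δs · [v(51/14) + v(55/14) + v(59/14) + ...].
Sum ≈ 1.341.

1.341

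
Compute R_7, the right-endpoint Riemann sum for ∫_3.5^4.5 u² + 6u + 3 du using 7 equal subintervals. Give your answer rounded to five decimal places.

Δu = (4.5 − 3.5)/7 = 1/7.
Right endpoints: 51/14, 53/14, 55/14, 57/14, 59/14, 61/14, 4.5.
f(51/14) = 7473/196, f(53/14) = 7849/196, f(55/14) = 8233/196, f(57/14) = 8625/196, f(59/14) = 9025/196, f(61/14) = 9433/196, f(4.5) = 50.25.
Sum = Δu · [f(51/14) + f(53/14) + f(55/14) + ...].
Sum ≈ 44.08673.

44.08673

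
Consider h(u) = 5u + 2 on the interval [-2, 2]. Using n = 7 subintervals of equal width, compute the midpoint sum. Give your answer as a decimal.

Δu = (2 − (-2))/7 = 4/7.
Midpoints: -12/7, -8/7, -4/7, 0, 4/7, 8/7, 12/7.
h(-12/7) = -46/7, h(-8/7) = -26/7, h(-4/7) = -6/7, h(0) = 2, h(4/7) = 34/7, h(8/7) = 54/7, h(12/7) = 74/7.
Sum = Δu · [h(-12/7) + h(-8/7) + h(-4/7) + ...].
Sum = 8.

8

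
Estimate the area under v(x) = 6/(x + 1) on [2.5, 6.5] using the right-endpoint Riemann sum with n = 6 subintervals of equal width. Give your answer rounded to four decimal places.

Δx = (6.5 − 2.5)/6 = 2/3.
Right endpoints: 19/6, 23/6, 4.5, 31/6, 35/6, 6.5.
v(19/6) = 1.44, v(23/6) = 36/29, v(4.5) = 12/11, v(31/6) = 36/37, v(35/6) = 36/41, v(6.5) = 0.8.
Sum = Δx · [v(19/6) + v(23/6) + v(4.5) + ...].
Sum ≈ 4.2822.

4.2822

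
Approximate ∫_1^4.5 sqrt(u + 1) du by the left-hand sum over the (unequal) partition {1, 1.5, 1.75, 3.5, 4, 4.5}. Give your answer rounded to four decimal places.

6.1831

Subinterval widths: 0.5, 0.25, 1.75, 0.5, 0.5.
Left endpoints: 1, 1.5, 1.75, 3.5, 4.
f(1) ≈ 1.4142, f(1.5) ≈ 1.5811, f(1.75) ≈ 1.6583, f(3.5) ≈ 2.1213, f(4) ≈ 2.2361.
Sum = Σ Δu_i · f(u_i).
Sum ≈ 6.1831.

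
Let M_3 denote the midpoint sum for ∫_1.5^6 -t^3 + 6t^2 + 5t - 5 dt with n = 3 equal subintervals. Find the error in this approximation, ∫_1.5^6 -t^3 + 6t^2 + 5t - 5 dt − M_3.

Exact integral: ∫_1.5^6 f(t) dt = 164.390625.
M_3 = 168.8203125.
Error = 164.390625 − 168.8203125 = -4.4296875.

-4.4296875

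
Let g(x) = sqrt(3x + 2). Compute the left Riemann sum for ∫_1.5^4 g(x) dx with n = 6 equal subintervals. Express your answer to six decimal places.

Δx = (4 − 1.5)/6 = 5/12.
Left endpoints: 1.5, 23/12, 7/3, 2.75, 19/6, 43/12.
g(1.5) ≈ 2.549510, g(23/12) ≈ 2.783882, g(7/3) ≈ 3.000000, g(2.75) ≈ 3.201562, g(19/6) ≈ 3.391165, g(43/12) ≈ 3.570714.
Sum = Δx · [g(1.5) + g(23/12) + g(7/3) + ...].
Sum ≈ 7.707014.

7.707014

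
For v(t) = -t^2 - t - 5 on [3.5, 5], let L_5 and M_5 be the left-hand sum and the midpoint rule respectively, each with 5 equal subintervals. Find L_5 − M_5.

L_5 = -39.135.
M_5 = -41.23875.
L_5 − M_5 = 2.10375.

2.10375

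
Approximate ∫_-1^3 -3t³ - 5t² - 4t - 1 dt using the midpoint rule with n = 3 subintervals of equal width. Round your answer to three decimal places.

-118.370

Δt = (3 − (-1))/3 = 4/3.
Midpoints: -1/3, 1, 7/3.
f(-1/3) = -1/9, f(1) = -13, f(7/3) = -227/3.
Sum = Δt · [f(-1/3) + f(1) + f(7/3)].
Sum ≈ -118.370.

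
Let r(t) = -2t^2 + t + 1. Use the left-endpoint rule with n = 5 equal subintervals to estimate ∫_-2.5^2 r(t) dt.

-17.64

Δt = (2 − (-2.5))/5 = 0.9.
Left endpoints: -2.5, -1.6, -0.7, 0.2, 1.1.
r(-2.5) = -14, r(-1.6) = -5.72, r(-0.7) = -0.68, r(0.2) = 1.12, r(1.1) = -0.32.
Sum = Δt · [r(-2.5) + r(-1.6) + r(-0.7) + r(0.2) + r(1.1)].
Sum = -17.64.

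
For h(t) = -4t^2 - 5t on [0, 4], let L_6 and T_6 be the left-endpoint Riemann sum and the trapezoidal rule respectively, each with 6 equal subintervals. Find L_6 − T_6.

L_6 ≈ -98.51851852.
T_6 ≈ -126.51851852.
L_6 − T_6 = 28.

28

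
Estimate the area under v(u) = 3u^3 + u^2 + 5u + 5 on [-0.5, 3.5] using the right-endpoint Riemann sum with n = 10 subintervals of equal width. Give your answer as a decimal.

210.58

Δu = (3.5 − (-0.5))/10 = 0.4.
Right endpoints: -0.1, 0.3, 0.7, 1.1, 1.5, 1.9, 2.3, 2.7, 3.1, 3.5.
v(-0.1) = 4.507, v(0.3) = 6.671, v(0.7) = 10.019, v(1.1) = 15.703, v(1.5) = 24.875, v(1.9) = 38.687, v(2.3) = 58.291, v(2.7) = 84.839, v(3.1) = 119.483, v(3.5) = 163.375.
Sum = Δu · [v(-0.1) + v(0.3) + v(0.7) + ...].
Sum = 210.58.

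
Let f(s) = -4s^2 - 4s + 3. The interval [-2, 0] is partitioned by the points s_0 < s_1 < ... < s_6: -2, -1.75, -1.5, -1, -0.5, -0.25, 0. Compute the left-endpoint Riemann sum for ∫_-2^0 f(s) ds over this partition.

1.625

Subinterval widths: 0.25, 0.25, 0.5, 0.5, 0.25, 0.25.
Left endpoints: -2, -1.75, -1.5, -1, -0.5, -0.25.
f(-2) = -5, f(-1.75) = -2.25, f(-1.5) = 0, f(-1) = 3, f(-0.5) = 4, f(-0.25) = 3.75.
Sum = Σ Δs_i · f(s_i).
Sum = 1.625.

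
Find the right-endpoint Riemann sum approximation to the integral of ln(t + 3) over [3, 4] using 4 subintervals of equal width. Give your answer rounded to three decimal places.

1.890

Δt = (4 − 3)/4 = 0.25.
Right endpoints: 3.25, 3.5, 3.75, 4.
f(3.25) ≈ 1.833, f(3.5) ≈ 1.872, f(3.75) ≈ 1.910, f(4) ≈ 1.946.
Sum = Δt · [f(3.25) + f(3.5) + f(3.75) + f(4)].
Sum ≈ 1.890.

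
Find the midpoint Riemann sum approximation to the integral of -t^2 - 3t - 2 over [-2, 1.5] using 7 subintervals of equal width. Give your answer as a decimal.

-8.09375

Δt = (1.5 − (-2))/7 = 0.5.
Midpoints: -1.75, -1.25, -0.75, -0.25, 0.25, 0.75, 1.25.
f(-1.75) = 0.1875, f(-1.25) = 0.1875, f(-0.75) = -0.3125, f(-0.25) = -1.3125, f(0.25) = -2.8125, f(0.75) = -4.8125, f(1.25) = -7.3125.
Sum = Δt · [f(-1.75) + f(-1.25) + f(-0.75) + ...].
Sum = -8.09375.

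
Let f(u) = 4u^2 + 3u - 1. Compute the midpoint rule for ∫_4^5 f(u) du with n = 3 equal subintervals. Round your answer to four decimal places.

93.7963

Δu = (5 − 4)/3 = 1/3.
Midpoints: 25/6, 4.5, 29/6.
f(25/6) = 1457/18, f(4.5) = 93.5, f(29/6) = 1925/18.
Sum = Δu · [f(25/6) + f(4.5) + f(29/6)].
Sum ≈ 93.7963.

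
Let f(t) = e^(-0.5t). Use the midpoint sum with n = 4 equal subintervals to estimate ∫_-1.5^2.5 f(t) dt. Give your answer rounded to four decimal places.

3.6231

Δt = (2.5 − (-1.5))/4 = 1.
Midpoints: -1, 0, 1, 2.
f(-1) ≈ 1.6487, f(0) ≈ 1.0000, f(1) ≈ 0.6065, f(2) ≈ 0.3679.
Sum = Δt · [f(-1) + f(0) + f(1) + f(2)].
Sum ≈ 3.6231.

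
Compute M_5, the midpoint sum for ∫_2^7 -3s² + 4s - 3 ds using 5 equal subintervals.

-258.75

Δs = (7 − 2)/5 = 1.
Midpoints: 2.5, 3.5, 4.5, 5.5, 6.5.
f(2.5) = -11.75, f(3.5) = -25.75, f(4.5) = -45.75, f(5.5) = -71.75, f(6.5) = -103.75.
Sum = Δs · [f(2.5) + f(3.5) + f(4.5) + f(5.5) + f(6.5)].
Sum = -258.75.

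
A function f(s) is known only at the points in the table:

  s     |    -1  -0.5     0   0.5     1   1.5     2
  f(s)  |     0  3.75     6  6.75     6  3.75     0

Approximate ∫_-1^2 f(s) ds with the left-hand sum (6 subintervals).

Δs = 0.5.
Sum = 0.5·[0 + 3.75 + 6 + 6.75 + 6 + 3.75] = 13.125.

13.125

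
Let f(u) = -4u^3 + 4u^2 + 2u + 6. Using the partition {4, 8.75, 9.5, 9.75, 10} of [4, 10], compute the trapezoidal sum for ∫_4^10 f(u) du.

Subinterval widths: 4.75, 0.75, 0.25, 0.25.
f(4) = -178, f(8.75) = -2349.9375, f(9.5) = -3043.5, f(9.75) = -3301.6875, f(10) = -3574.
On each subinterval the trapezoid contributes (Δu_i/2)·[f(u_{i-1}) + f(u_i)].
Sum = -9679.

-9679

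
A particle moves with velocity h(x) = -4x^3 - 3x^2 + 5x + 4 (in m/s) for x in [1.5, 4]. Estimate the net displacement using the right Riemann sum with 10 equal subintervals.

Δx = (4 − 1.5)/10 = 0.25.
Right endpoints: 1.75, 2, 2.25, 2.5, 2.75, 3, 3.25, 3.5, 3.75, 4.
h(1.75) = -17.875, h(2) = -30, h(2.25) = -45.5, h(2.5) = -64.75, h(2.75) = -88.125, h(3) = -116, h(3.25) = -148.75, h(3.5) = -186.75, h(3.75) = -230.375, h(4) = -280.
Sum = Δx · [h(1.75) + h(2) + h(2.25) + ...].
Sum = -302.03125.

-302.03125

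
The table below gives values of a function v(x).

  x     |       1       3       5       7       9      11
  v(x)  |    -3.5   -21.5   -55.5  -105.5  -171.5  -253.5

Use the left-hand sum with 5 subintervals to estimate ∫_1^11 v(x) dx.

Δx = 2.
Sum = 2·[(-3.5) + (-21.5) + (-55.5) + (-105.5) + (-171.5)] = -715.

-715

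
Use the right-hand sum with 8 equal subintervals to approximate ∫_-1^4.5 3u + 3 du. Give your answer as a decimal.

51.046875

Δu = (4.5 − (-1))/8 = 0.6875.
Right endpoints: -0.3125, 0.375, 1.0625, 1.75, 2.4375, 3.125, 3.8125, 4.5.
f(-0.3125) = 2.0625, f(0.375) = 4.125, f(1.0625) = 6.1875, f(1.75) = 8.25, f(2.4375) = 10.3125, f(3.125) = 12.375, f(3.8125) = 14.4375, f(4.5) = 16.5.
Sum = Δu · [f(-0.3125) + f(0.375) + f(1.0625) + ...].
Sum = 51.046875.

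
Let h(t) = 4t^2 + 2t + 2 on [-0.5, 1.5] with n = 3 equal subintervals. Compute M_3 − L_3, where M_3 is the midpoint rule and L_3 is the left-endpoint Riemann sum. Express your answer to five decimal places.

M_3 ≈ 10.3703704.
L_3 ≈ 7.2592593.
M_3 − L_3 ≈ 3.11111.

3.11111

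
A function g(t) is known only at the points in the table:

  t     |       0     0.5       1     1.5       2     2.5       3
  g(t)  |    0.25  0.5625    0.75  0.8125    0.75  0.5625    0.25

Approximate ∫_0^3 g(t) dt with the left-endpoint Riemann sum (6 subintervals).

Δt = 0.5.
Sum = 0.5·[0.25 + 0.5625 + 0.75 + 0.8125 + 0.75 + 0.5625] = 1.84375.

1.84375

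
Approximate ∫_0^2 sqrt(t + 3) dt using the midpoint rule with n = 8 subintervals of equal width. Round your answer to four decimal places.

3.9896

Δt = (2 − 0)/8 = 0.25.
Midpoints: 0.125, 0.375, 0.625, 0.875, 1.125, 1.375, 1.625, 1.875.
f(0.125) ≈ 1.7678, f(0.375) ≈ 1.8371, f(0.625) ≈ 1.9039, f(0.875) ≈ 1.9685, f(1.125) ≈ 2.0310, f(1.375) ≈ 2.0917, f(1.625) ≈ 2.1506, f(1.875) ≈ 2.2079.
Sum = Δt · [f(0.125) + f(0.375) + f(0.625) + ...].
Sum ≈ 3.9896.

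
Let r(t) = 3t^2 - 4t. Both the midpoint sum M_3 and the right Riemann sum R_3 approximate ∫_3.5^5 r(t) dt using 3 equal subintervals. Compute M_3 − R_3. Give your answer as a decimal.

-8.34375

M_3 = 56.53125.
R_3 = 64.875.
M_3 − R_3 = -8.34375.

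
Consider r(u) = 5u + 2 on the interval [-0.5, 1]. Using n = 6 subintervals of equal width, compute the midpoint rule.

Δu = (1 − (-0.5))/6 = 0.25.
Midpoints: -0.375, -0.125, 0.125, 0.375, 0.625, 0.875.
r(-0.375) = 0.125, r(-0.125) = 1.375, r(0.125) = 2.625, r(0.375) = 3.875, r(0.625) = 5.125, r(0.875) = 6.375.
Sum = Δu · [r(-0.375) + r(-0.125) + r(0.125) + ...].
Sum = 4.875.

4.875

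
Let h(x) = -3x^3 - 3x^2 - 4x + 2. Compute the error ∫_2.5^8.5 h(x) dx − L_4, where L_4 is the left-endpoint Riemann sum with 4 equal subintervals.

-1395

Exact integral: ∫_2.5^8.5 h(x) dx = -4604.25.
L_4 = -3209.25.
Error = -4604.25 − (-3209.25) = -1395.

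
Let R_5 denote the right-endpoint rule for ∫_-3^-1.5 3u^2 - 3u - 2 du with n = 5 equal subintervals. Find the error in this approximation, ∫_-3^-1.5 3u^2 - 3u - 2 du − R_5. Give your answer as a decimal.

Exact integral: ∫_-3^-1.5 f(u) du = 30.75.
R_5 = 27.105.
Error = 30.75 − 27.105 = 3.645.

3.645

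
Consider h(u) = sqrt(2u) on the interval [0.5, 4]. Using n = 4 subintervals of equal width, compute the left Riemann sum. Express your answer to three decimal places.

Δu = (4 − 0.5)/4 = 0.875.
Left endpoints: 0.5, 1.375, 2.25, 3.125.
h(0.5) ≈ 1.000, h(1.375) ≈ 1.658, h(2.25) ≈ 2.121, h(3.125) ≈ 2.500.
Sum = Δu · [h(0.5) + h(1.375) + h(2.25) + h(3.125)].
Sum ≈ 6.370.

6.370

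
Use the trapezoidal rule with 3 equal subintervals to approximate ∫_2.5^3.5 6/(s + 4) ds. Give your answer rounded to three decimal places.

Δs = (3.5 − 2.5)/3 = 1/3.
f(2.5) = 12/13, f(17/6) = 36/41, f(19/6) = 36/43, f(3.5) = 0.8.
T_3 = (Δs/2)·[f(s_0) + 2f(s_1) + 2f(s_2) + f(s_3)].
Sum ≈ 0.859.

0.859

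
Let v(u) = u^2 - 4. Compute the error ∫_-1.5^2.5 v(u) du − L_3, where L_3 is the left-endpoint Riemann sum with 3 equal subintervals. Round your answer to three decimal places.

1.481

Exact integral: ∫_-1.5^2.5 v(u) du ≈ -9.66667.
L_3 ≈ -11.14815.
Error ≈ -9.66667 − (-11.14815) ≈ 1.481.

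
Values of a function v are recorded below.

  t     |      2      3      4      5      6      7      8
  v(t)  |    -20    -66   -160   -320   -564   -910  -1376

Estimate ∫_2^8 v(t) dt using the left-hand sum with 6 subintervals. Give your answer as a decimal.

-2040

Δt = 1.
Sum = 1·[(-20) + (-66) + (-160) + (-320) + (-564) + (-910)] = -2040.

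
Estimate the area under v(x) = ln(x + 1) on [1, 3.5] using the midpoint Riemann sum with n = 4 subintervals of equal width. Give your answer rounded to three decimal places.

2.887

Δx = (3.5 − 1)/4 = 0.625.
Midpoints: 1.3125, 1.9375, 2.5625, 3.1875.
v(1.3125) ≈ 0.838, v(1.9375) ≈ 1.078, v(2.5625) ≈ 1.270, v(3.1875) ≈ 1.432.
Sum = Δx · [v(1.3125) + v(1.9375) + v(2.5625) + v(3.1875)].
Sum ≈ 2.887.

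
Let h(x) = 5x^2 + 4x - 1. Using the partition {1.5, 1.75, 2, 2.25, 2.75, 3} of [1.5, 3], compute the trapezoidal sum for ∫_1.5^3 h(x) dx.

51.53125

Subinterval widths: 0.25, 0.25, 0.25, 0.5, 0.25.
h(1.5) = 16.25, h(1.75) = 21.3125, h(2) = 27, h(2.25) = 33.3125, h(2.75) = 47.8125, h(3) = 56.
On each subinterval the trapezoid contributes (Δx_i/2)·[h(x_{i-1}) + h(x_i)].
Sum = 51.53125.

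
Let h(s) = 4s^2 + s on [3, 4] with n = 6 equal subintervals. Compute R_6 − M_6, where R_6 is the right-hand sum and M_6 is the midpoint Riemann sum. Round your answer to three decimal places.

2.444

R_6 ≈ 55.26852.
M_6 ≈ 52.82407.
R_6 − M_6 ≈ 2.444.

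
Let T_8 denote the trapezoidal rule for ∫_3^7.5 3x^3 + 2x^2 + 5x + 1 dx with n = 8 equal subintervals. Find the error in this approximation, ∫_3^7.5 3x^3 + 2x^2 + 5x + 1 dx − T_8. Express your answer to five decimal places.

-11.68726

Exact integral: ∫_3^7.5 f(x) dx = 2698.171875.
T_8 ≈ 2709.8591309.
Error ≈ 2698.171875 − 2709.8591309 ≈ -11.68726.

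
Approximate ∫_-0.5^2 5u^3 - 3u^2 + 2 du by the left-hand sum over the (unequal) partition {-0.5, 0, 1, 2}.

Subinterval widths: 0.5, 1, 1.
Left endpoints: -0.5, 0, 1.
f(-0.5) = 0.625, f(0) = 2, f(1) = 4.
Sum = Σ Δu_i · f(u_i).
Sum = 6.3125.

6.3125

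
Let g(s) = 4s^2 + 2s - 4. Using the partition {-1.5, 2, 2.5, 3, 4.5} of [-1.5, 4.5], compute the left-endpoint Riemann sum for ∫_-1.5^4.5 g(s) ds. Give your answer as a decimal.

Subinterval widths: 3.5, 0.5, 0.5, 1.5.
Left endpoints: -1.5, 2, 2.5, 3.
g(-1.5) = 2, g(2) = 16, g(2.5) = 26, g(3) = 38.
Sum = Σ Δs_i · g(s_i).
Sum = 85.

85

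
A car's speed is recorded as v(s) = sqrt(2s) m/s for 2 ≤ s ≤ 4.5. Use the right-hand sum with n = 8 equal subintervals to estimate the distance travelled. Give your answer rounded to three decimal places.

Δs = (4.5 − 2)/8 = 0.3125.
Right endpoints: 2.3125, 2.625, 2.9375, 3.25, 3.5625, 3.875, 4.1875, 4.5.
v(2.3125) ≈ 2.151, v(2.625) ≈ 2.291, v(2.9375) ≈ 2.424, v(3.25) ≈ 2.550, v(3.5625) ≈ 2.669, v(3.875) ≈ 2.784, v(4.1875) ≈ 2.894, v(4.5) ≈ 3.000.
Sum = Δs · [v(2.3125) + v(2.625) + v(2.9375) + ...].
Sum ≈ 6.488.

6.488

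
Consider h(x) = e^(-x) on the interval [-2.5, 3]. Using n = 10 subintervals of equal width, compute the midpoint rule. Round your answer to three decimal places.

11.981

Δx = (3 − (-2.5))/10 = 0.55.
Midpoints: -2.225, -1.675, -1.125, -0.575, -0.025, 0.525, 1.075, 1.625, 2.175, 2.725.
h(-2.225) ≈ 9.253, h(-1.675) ≈ 5.339, h(-1.125) ≈ 3.080, h(-0.575) ≈ 1.777, h(-0.025) ≈ 1.025, h(0.525) ≈ 0.592, h(1.075) ≈ 0.341, h(1.625) ≈ 0.197, h(2.175) ≈ 0.114, h(2.725) ≈ 0.066.
Sum = Δx · [h(-2.225) + h(-1.675) + h(-1.125) + ...].
Sum ≈ 11.981.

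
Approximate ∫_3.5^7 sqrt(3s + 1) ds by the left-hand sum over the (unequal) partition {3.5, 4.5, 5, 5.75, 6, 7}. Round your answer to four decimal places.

13.7220

Subinterval widths: 1, 0.5, 0.75, 0.25, 1.
Left endpoints: 3.5, 4.5, 5, 5.75, 6.
f(3.5) ≈ 3.3912, f(4.5) ≈ 3.8079, f(5) ≈ 4.0000, f(5.75) ≈ 4.2720, f(6) ≈ 4.3589.
Sum = Σ Δs_i · f(s_i).
Sum ≈ 13.7220.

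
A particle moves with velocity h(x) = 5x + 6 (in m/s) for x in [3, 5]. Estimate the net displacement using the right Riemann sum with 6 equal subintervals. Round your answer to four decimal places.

53.6667

Δx = (5 − 3)/6 = 1/3.
Right endpoints: 10/3, 11/3, 4, 13/3, 14/3, 5.
h(10/3) = 68/3, h(11/3) = 73/3, h(4) = 26, h(13/3) = 83/3, h(14/3) = 88/3, h(5) = 31.
Sum = Δx · [h(10/3) + h(11/3) + h(4) + ...].
Sum ≈ 53.6667.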